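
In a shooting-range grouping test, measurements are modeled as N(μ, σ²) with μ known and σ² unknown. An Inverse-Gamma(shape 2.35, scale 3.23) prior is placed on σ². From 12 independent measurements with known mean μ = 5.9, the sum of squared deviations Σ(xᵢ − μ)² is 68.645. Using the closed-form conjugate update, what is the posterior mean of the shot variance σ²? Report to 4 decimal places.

With known mean μ and an Inverse-Gamma(α, β) prior on σ², the Normal likelihood is conjugate: posterior is Inv-Gamma(α + n/2, β + Σ(xᵢ−μ)²/2).
Posterior: Inv-Gamma(2.35 + 12/2, 3.23 + 68.645/2) = Inv-Gamma(8.35, 37.5525).
E[σ²|data] = β/(α−1) = 37.5525/7.35 = 5.1092.

5.1092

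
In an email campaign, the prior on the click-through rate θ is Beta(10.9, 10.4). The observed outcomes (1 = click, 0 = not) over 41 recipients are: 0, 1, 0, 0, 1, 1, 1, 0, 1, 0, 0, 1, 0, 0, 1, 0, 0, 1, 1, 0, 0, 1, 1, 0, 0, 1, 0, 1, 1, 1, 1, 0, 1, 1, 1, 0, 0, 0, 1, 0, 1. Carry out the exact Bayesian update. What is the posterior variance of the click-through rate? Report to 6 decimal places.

The Beta prior is conjugate to a Binomial/Bernoulli likelihood; the update adds successes to α and failures to β.
Posterior: Beta(α+k, β+n−k) = Beta(10.9+21, 10.4+20) = Beta(31.9, 30.4).
Var = αβ/((α+β)²(α+β+1)) = 31.9·30.4/(62.3²·63.3) = 0.003947.

0.003947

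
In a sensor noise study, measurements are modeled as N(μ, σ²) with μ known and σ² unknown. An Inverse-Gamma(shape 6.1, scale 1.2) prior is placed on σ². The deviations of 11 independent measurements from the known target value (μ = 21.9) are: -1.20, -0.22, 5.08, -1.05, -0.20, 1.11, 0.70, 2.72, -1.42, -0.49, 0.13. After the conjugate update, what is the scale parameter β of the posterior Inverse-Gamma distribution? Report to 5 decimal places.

21.11560

With known mean μ and an Inverse-Gamma(α, β) prior on σ², the Normal likelihood is conjugate: posterior is Inv-Gamma(α + n/2, β + Σ(xᵢ−μ)²/2).
Σ(xᵢ−μ)² = (-1.20)² + (-0.22)² + (5.08)² + (-1.05)² + (-0.20)² + (1.11)² + (0.70)² + (2.72)² + (-1.42)² + (-0.49)² + (0.13)² = 39.8312.
Posterior: Inv-Gamma(6.1 + 11/2, 1.2 + 39.8312/2) = Inv-Gamma(11.60, 21.11560).
Posterior β = 21.11560.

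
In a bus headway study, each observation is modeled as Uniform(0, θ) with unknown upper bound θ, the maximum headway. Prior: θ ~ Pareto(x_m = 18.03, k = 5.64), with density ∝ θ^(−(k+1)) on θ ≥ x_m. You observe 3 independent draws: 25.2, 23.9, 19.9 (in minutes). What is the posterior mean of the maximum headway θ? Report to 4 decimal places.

28.4984

A Pareto(scale x_m, shape k) prior on the upper bound θ of Uniform(0, θ) is conjugate: posterior is Pareto(max(x_m, max xᵢ), k + n).
Sample maximum = 25.2; prior scale x_m = 18.03 → posterior scale = max = 25.20.
Posterior shape = 5.64 + 3 = 8.64.
E[θ|data] = k·x_m/(k−1) = 8.64·25.20/7.64 = 28.4984.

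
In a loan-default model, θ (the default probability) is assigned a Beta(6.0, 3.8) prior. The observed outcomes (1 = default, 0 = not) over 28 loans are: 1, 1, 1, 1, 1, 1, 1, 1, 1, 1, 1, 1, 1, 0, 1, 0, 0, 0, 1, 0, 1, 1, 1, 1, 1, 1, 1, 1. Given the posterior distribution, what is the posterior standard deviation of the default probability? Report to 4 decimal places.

0.0678

The Beta prior is conjugate to a Binomial/Bernoulli likelihood; the update adds successes to α and failures to β.
Posterior: Beta(α+k, β+n−k) = Beta(6.0+23, 3.8+5) = Beta(29.0, 8.8).
Var = αβ/((α+β)²(α+β+1)) = 29.0·8.8/(37.8²·38.8) = 0.00460326; SD = √0.00460326 = 0.0678.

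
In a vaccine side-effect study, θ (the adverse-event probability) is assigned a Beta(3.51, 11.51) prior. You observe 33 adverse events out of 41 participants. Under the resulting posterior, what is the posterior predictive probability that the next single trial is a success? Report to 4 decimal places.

The Beta prior is conjugate to a Binomial/Bernoulli likelihood; the update adds successes to α and failures to β.
Posterior: Beta(α+k, β+n−k) = Beta(3.51+33, 11.51+8) = Beta(36.51, 19.51).
For a single future Bernoulli trial, P(success | data) = α/(α+β) = 0.6517.

0.6517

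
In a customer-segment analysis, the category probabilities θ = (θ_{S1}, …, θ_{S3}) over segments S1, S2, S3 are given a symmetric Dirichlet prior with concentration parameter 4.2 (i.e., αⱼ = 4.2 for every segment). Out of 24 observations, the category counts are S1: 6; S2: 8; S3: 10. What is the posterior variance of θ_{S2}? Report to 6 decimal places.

0.005910

The Dirichlet prior is conjugate to the Multinomial likelihood: each posterior αⱼ = prior αⱼ + observed count nⱼ.
Posterior concentration: (10.2, 12.2, 14.2), total = 36.6.
Var[θ_j] = α_j(Σα−α_j)/((Σα)²(Σα+1)) = 12.2·24.4/(36.6²·37.6) = 0.005910.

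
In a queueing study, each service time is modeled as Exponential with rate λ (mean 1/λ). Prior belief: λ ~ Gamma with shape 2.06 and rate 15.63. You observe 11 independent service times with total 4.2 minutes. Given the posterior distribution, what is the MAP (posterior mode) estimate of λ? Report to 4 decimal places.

With a Gamma(shape α, rate β) prior on the exponential rate λ, the posterior after n observations with total T = Σxᵢ is Gamma(α+n, β+T).
Posterior: Gamma(2.06+11, 15.63+4.2) = Gamma(13.06, 19.83).
Mode = (α−1)/β = 0.6082.

0.6082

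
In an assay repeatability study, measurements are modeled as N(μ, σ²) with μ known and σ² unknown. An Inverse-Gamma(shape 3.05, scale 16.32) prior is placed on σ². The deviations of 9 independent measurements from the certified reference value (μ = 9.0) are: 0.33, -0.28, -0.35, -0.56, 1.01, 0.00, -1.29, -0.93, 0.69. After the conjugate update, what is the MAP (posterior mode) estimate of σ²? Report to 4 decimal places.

With known mean μ and an Inverse-Gamma(α, β) prior on σ², the Normal likelihood is conjugate: posterior is Inv-Gamma(α + n/2, β + Σ(xᵢ−μ)²/2).
Σ(xᵢ−μ)² = (0.33)² + (-0.28)² + (-0.35)² + (-0.56)² + (1.01)² + (0.00)² + (-1.29)² + (-0.93)² + (0.69)² = 4.6486.
Posterior: Inv-Gamma(3.05 + 9/2, 16.32 + 4.6486/2) = Inv-Gamma(7.55, 18.64430).
Mode = β/(α+1) = 18.64430/8.55 = 2.1806.

2.1806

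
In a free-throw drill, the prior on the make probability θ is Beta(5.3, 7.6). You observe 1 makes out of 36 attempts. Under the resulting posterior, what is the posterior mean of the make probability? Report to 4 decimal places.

The Beta prior is conjugate to a Binomial/Bernoulli likelihood; the update adds successes to α and failures to β.
Posterior: Beta(α+k, β+n−k) = Beta(5.3+1, 7.6+35) = Beta(6.3, 42.6).
Posterior mean = α/(α+β) = 6.3/48.9 = 0.1288.

0.1288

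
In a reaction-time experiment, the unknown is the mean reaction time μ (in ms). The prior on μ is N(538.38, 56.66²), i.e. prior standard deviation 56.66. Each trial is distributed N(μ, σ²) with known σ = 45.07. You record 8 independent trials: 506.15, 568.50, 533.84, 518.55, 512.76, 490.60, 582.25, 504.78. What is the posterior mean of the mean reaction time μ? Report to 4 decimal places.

For Normal data with known variance σ², a Normal(μ₀, σ₀²) prior on μ is conjugate. Posterior precision = 1/σ₀² + n/σ²; posterior mean is the precision-weighted average of μ₀ and x̄.
Σxᵢ = 506.15 + 568.50 + 533.84 + 518.55 + 512.76 + 490.60 + 582.25 + 504.78 = 4217.43, so n·x̄ = 4217.43.
σ₀² = 56.66² = 3210.3556, σ² = 45.07² = 2031.3049; σ² + n·σ₀² = 2031.3049 + 8·3210.3556 = 27714.1497.
Posterior mean = (μ₀/σ₀² + n·x̄/σ²)/(1/σ₀² + n/σ²) = (σ²·μ₀ + σ₀²·n·x̄)/(σ² + n·σ₀²) = (2031.3049·538.38 + 3210.3556·4217.43)/27714.1497 = 14633063.95017/27714.1497 = 527.9997.

527.9997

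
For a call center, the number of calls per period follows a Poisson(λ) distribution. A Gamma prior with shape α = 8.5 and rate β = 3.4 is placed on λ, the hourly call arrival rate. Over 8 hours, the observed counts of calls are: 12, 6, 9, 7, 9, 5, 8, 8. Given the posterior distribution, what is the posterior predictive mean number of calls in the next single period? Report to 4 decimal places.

6.3596

With a Gamma(shape α, rate β) prior, the Poisson likelihood is conjugate: the posterior is Gamma(α + ΣXᵢ, β + n).
Sum of counts S = 64 over n = 8 hours.
Posterior: Gamma(α+S, β+n) = Gamma(8.5+64, 3.4+8) = Gamma(72.5, 11.4).
The predictive distribution for one future period is NegBinom with mean α/β = 6.3596.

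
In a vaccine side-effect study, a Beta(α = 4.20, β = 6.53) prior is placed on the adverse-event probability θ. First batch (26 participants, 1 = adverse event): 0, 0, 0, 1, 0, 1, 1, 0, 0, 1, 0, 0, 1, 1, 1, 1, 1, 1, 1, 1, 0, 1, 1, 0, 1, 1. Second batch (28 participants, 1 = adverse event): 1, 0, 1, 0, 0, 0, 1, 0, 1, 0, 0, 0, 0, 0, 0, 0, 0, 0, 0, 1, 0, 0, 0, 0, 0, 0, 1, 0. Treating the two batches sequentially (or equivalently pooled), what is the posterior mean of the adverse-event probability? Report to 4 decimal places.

The Beta prior is conjugate to a Binomial/Bernoulli likelihood; the update adds successes to α and failures to β.
After batch 1: Beta(4.20+16, 6.53+10) = Beta(20.20, 16.53).
After batch 2: Beta(20.20+6, 16.53+22) = Beta(26.20, 38.53).
Posterior mean = α/(α+β) = 26.20/64.73 = 0.4048.

0.4048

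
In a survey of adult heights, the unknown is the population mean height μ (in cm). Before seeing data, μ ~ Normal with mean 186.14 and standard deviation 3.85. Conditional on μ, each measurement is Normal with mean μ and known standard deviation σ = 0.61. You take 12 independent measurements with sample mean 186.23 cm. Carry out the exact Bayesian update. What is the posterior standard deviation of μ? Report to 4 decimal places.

For Normal data with known variance σ², a Normal(μ₀, σ₀²) prior on μ is conjugate. Posterior precision = 1/σ₀² + n/σ²; posterior mean is the precision-weighted average of μ₀ and x̄.
σ₀² = 3.85² = 14.8225, σ² = 0.61² = 0.3721; σ² + n·σ₀² = 0.3721 + 12·14.8225 = 178.2421.
Posterior precision = 1/σ₀² + n/σ² = 1/14.8225 + 12/0.3721 = (σ² + n·σ₀²)/(σ₀²σ²) = 178.2421/(14.8225·0.3721); posterior variance σₙ² = σ₀²σ²/(σ² + n·σ₀²) = 14.8225·0.3721/178.2421 = 0.030944.
Posterior SD = √σₙ² = √(14.8225·0.3721/178.2421) = 0.1759.

0.1759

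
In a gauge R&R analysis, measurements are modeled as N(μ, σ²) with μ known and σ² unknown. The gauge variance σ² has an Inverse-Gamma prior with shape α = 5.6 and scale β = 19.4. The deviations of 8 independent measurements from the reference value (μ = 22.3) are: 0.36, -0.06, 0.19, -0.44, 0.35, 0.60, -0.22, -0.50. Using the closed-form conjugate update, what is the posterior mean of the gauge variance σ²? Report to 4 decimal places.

With known mean μ and an Inverse-Gamma(α, β) prior on σ², the Normal likelihood is conjugate: posterior is Inv-Gamma(α + n/2, β + Σ(xᵢ−μ)²/2).
Σ(xᵢ−μ)² = (0.36)² + (-0.06)² + (0.19)² + (-0.44)² + (0.35)² + (0.60)² + (-0.22)² + (-0.50)² = 1.1438.
Posterior: Inv-Gamma(5.6 + 8/2, 19.4 + 1.1438/2) = Inv-Gamma(9.60, 19.97190).
E[σ²|data] = β/(α−1) = 19.97190/8.60 = 2.3223.

2.3223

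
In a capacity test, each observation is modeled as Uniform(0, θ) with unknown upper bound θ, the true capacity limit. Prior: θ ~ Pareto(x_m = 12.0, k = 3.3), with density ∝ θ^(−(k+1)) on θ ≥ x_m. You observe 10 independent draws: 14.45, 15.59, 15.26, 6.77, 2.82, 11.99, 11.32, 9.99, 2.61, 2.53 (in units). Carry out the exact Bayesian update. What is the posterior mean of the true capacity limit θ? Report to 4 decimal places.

16.8575

A Pareto(scale x_m, shape k) prior on the upper bound θ of Uniform(0, θ) is conjugate: posterior is Pareto(max(x_m, max xᵢ), k + n).
Sample maximum = 15.59; prior scale x_m = 12.0 → posterior scale = max = 15.59.
Posterior shape = 3.3 + 10 = 13.3.
E[θ|data] = k·x_m/(k−1) = 13.3·15.59/12.3 = 16.8575.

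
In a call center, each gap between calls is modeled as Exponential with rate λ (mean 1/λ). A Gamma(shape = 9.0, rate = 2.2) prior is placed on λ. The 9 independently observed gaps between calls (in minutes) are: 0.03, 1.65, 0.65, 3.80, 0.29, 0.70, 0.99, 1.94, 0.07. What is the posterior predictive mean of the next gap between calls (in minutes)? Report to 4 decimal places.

With a Gamma(shape α, rate β) prior on the exponential rate λ, the posterior after n observations with total T = Σxᵢ is Gamma(α+n, β+T).
Sum of observations T = 10.12 minutes; n = 9.
Posterior: Gamma(9.0+9, 2.2+10.12) = Gamma(18.0, 12.32).
The predictive distribution for the next observation is Lomax; its mean is β/(α−1) = 12.32/17.0 = 0.7247.

0.7247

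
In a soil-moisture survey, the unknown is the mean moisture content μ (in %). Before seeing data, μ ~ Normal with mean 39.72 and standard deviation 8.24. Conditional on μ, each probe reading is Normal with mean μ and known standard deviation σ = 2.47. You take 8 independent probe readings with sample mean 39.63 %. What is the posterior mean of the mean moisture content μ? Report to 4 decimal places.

For Normal data with known variance σ², a Normal(μ₀, σ₀²) prior on μ is conjugate. Posterior precision = 1/σ₀² + n/σ²; posterior mean is the precision-weighted average of μ₀ and x̄.
n·x̄ = 8·39.63 = 317.04.
σ₀² = 8.24² = 67.8976, σ² = 2.47² = 6.1009; σ² + n·σ₀² = 6.1009 + 8·67.8976 = 549.2817.
Posterior mean = (μ₀/σ₀² + n·x̄/σ²)/(1/σ₀² + n/σ²) = (σ²·μ₀ + σ₀²·n·x̄)/(σ² + n·σ₀²) = (6.1009·39.72 + 67.8976·317.04)/549.2817 = 21768.582852/549.2817 = 39.6310.

39.6310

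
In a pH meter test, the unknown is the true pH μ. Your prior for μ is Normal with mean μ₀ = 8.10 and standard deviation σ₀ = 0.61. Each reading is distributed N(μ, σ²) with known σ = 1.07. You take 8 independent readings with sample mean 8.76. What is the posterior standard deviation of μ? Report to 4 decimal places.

0.3215

For Normal data with known variance σ², a Normal(μ₀, σ₀²) prior on μ is conjugate. Posterior precision = 1/σ₀² + n/σ²; posterior mean is the precision-weighted average of μ₀ and x̄.
σ₀² = 0.61² = 0.3721, σ² = 1.07² = 1.1449; σ² + n·σ₀² = 1.1449 + 8·0.3721 = 4.1217.
Posterior precision = 1/σ₀² + n/σ² = 1/0.3721 + 8/1.1449 = (σ² + n·σ₀²)/(σ₀²σ²) = 4.1217/(0.3721·1.1449); posterior variance σₙ² = σ₀²σ²/(σ² + n·σ₀²) = 0.3721·1.1449/4.1217 = 0.103360.
Posterior SD = √σₙ² = √(0.3721·1.1449/4.1217) = 0.3215.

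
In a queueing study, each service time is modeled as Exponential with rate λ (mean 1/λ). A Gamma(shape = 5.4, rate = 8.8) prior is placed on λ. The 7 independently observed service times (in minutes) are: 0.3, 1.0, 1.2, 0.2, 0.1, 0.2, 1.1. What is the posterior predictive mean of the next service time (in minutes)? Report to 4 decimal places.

1.1316

With a Gamma(shape α, rate β) prior on the exponential rate λ, the posterior after n observations with total T = Σxᵢ is Gamma(α+n, β+T).
Sum of observations T = 4.1 minutes; n = 7.
Posterior: Gamma(5.4+7, 8.8+4.1) = Gamma(12.4, 12.9).
The predictive distribution for the next observation is Lomax; its mean is β/(α−1) = 12.9/11.4 = 1.1316.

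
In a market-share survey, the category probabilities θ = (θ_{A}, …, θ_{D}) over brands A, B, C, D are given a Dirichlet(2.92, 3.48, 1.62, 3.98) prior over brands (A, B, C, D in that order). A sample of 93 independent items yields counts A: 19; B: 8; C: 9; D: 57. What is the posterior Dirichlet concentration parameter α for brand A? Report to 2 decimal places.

21.92

The Dirichlet prior is conjugate to the Multinomial likelihood: each posterior αⱼ = prior αⱼ + observed count nⱼ.
Posterior concentration: (21.92, 11.48, 10.62, 60.98), total = 105.00.
α_{A} = 2.92 + 19 = 21.92.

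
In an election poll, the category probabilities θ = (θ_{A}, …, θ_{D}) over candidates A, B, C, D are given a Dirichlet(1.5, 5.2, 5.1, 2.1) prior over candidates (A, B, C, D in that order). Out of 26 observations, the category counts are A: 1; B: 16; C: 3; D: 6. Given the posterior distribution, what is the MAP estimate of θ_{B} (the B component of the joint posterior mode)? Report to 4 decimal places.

0.5627

The Dirichlet prior is conjugate to the Multinomial likelihood: each posterior αⱼ = prior αⱼ + observed count nⱼ.
Posterior concentration: (2.5, 21.2, 8.1, 8.1), total = 39.9.
Joint mode component: (α_{B}−1)/(Σα−K) = 20.2/35.9 = 0.5627.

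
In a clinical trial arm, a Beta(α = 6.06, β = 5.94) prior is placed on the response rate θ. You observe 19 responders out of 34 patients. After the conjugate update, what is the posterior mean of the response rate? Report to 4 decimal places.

0.5448

The Beta prior is conjugate to a Binomial/Bernoulli likelihood; the update adds successes to α and failures to β.
Posterior: Beta(α+k, β+n−k) = Beta(6.06+19, 5.94+15) = Beta(25.06, 20.94).
Posterior mean = α/(α+β) = 25.06/46.00 = 0.5448.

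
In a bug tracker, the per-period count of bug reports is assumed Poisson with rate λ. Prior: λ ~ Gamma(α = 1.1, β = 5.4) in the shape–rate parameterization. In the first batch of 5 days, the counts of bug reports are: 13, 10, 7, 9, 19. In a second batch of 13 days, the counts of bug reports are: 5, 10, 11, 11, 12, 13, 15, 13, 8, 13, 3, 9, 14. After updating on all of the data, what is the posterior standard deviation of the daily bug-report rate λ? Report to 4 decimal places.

0.5984

With a Gamma(shape α, rate β) prior, the Poisson likelihood is conjugate: the posterior is Gamma(α + ΣXᵢ, β + n).
Batch 1: sum of counts S = 58 over n = 5 days.
After batch 1: Gamma(α+S, β+n) = Gamma(1.1+58, 5.4+5) = Gamma(59.1, 10.4).
Batch 2: sum of counts S = 137 over n = 13 days.
After batch 2: Gamma(α+S, β+n) = Gamma(59.1+137, 10.4+13) = Gamma(196.1, 23.4).
SD = √α/β = √196.1/23.4 = 0.5984.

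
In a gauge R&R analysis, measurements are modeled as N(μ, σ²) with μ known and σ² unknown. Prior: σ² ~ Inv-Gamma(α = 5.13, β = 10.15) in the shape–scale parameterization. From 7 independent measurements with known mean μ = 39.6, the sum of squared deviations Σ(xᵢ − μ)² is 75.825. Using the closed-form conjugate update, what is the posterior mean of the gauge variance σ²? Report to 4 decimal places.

6.2991

With known mean μ and an Inverse-Gamma(α, β) prior on σ², the Normal likelihood is conjugate: posterior is Inv-Gamma(α + n/2, β + Σ(xᵢ−μ)²/2).
Posterior: Inv-Gamma(5.13 + 7/2, 10.15 + 75.825/2) = Inv-Gamma(8.63, 48.0625).
E[σ²|data] = β/(α−1) = 48.0625/7.63 = 6.2991.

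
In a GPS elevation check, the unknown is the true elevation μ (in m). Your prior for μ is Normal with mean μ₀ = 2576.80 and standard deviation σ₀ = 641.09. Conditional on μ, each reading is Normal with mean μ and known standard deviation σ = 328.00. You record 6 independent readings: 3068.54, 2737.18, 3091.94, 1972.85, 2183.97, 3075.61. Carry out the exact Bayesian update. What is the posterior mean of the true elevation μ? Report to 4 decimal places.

For Normal data with known variance σ², a Normal(μ₀, σ₀²) prior on μ is conjugate. Posterior precision = 1/σ₀² + n/σ²; posterior mean is the precision-weighted average of μ₀ and x̄.
Σxᵢ = 3068.54 + 2737.18 + 3091.94 + 1972.85 + 2183.97 + 3075.61 = 16130.09, so n·x̄ = 16130.09.
σ₀² = 641.09² = 410996.3881, σ² = 328.00² = 107584; σ² + n·σ₀² = 107584 + 6·410996.3881 = 2573562.3286.
Posterior mean = (μ₀/σ₀² + n·x̄/σ²)/(1/σ₀² + n/σ²) = (σ²·μ₀ + σ₀²·n·x̄)/(σ² + n·σ₀²) = (107584·2576.80 + 410996.3881·16130.09)/2573562.3286 = 6906631180.927929/2573562.3286 = 2683.6852.

2683.6852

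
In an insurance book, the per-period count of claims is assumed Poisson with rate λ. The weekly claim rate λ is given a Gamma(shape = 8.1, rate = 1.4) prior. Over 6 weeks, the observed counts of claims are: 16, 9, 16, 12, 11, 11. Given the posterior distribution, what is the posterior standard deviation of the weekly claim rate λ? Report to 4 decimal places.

With a Gamma(shape α, rate β) prior, the Poisson likelihood is conjugate: the posterior is Gamma(α + ΣXᵢ, β + n).
Sum of counts S = 75 over n = 6 weeks.
Posterior: Gamma(α+S, β+n) = Gamma(8.1+75, 1.4+6) = Gamma(83.1, 7.4).
SD = √α/β = √83.1/7.4 = 1.2319.

1.2319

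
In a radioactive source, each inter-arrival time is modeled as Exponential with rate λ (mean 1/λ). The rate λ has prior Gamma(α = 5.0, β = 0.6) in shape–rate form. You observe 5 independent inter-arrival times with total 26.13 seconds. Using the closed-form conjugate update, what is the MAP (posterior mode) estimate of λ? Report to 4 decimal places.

0.3367

With a Gamma(shape α, rate β) prior on the exponential rate λ, the posterior after n observations with total T = Σxᵢ is Gamma(α+n, β+T).
Posterior: Gamma(5.0+5, 0.6+26.13) = Gamma(10.0, 26.73).
Mode = (α−1)/β = 0.3367.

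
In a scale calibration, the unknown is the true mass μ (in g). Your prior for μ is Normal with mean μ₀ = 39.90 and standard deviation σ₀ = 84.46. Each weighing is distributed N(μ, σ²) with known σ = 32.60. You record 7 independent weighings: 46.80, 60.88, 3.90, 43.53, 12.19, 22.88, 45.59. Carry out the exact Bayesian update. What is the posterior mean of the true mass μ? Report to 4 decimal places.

33.8110

For Normal data with known variance σ², a Normal(μ₀, σ₀²) prior on μ is conjugate. Posterior precision = 1/σ₀² + n/σ²; posterior mean is the precision-weighted average of μ₀ and x̄.
Σxᵢ = 46.80 + 60.88 + 3.90 + 43.53 + 12.19 + 22.88 + 45.59 = 235.77, so n·x̄ = 235.77.
σ₀² = 84.46² = 7133.4916, σ² = 32.60² = 1062.76; σ² + n·σ₀² = 1062.76 + 7·7133.4916 = 50997.2012.
Posterior mean = (μ₀/σ₀² + n·x̄/σ²)/(1/σ₀² + n/σ²) = (σ²·μ₀ + σ₀²·n·x̄)/(σ² + n·σ₀²) = (1062.76·39.90 + 7133.4916·235.77)/50997.2012 = 1724267.438532/50997.2012 = 33.8110.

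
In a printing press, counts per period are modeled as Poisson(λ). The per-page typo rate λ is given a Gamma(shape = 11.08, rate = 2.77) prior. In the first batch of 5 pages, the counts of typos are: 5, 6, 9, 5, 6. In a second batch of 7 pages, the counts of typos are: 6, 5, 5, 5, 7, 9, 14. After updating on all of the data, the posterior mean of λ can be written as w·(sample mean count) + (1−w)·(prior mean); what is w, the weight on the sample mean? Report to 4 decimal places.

With a Gamma(shape α, rate β) prior, the Poisson likelihood is conjugate: the posterior is Gamma(α + ΣXᵢ, β + n).
Total number of pages: n = 5 + 7 = 12.
Posterior mean = (α₀+S)/(β₀+n) = [n/(β₀+n)]·(S/n) + [β₀/(β₀+n)]·(α₀/β₀), so only n and β₀ enter the weight.
Weight on data w = n/(β₀+n) = 12/(2.77+12) = 12/14.77 = 0.8125.

0.8125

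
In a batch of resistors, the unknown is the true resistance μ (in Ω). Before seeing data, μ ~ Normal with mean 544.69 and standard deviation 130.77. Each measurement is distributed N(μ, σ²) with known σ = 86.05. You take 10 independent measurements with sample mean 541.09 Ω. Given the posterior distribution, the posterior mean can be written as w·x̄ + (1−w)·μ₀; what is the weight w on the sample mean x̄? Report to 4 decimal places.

For Normal data with known variance σ², a Normal(μ₀, σ₀²) prior on μ is conjugate. Posterior precision = 1/σ₀² + n/σ²; posterior mean is the precision-weighted average of μ₀ and x̄.
σ₀² = 130.77² = 17100.7929, σ² = 86.05² = 7404.6025. Prior precision 1/σ₀² = 1/17100.7929; data precision n/σ² = 10/7404.6025.
w = (n/σ²)/(1/σ₀² + n/σ²) = n·σ₀²/(σ² + n·σ₀²) = 10·17100.7929/(7404.6025 + 10·17100.7929) = 171007.929/178412.5315 = 0.9585.

0.9585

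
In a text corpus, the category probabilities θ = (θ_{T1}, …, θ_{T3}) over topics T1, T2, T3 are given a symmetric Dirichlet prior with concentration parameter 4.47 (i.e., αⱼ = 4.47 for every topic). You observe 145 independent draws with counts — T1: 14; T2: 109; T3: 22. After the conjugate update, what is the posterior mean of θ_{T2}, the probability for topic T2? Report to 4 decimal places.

The Dirichlet prior is conjugate to the Multinomial likelihood: each posterior αⱼ = prior αⱼ + observed count nⱼ.
Posterior concentration: (18.47, 113.47, 26.47), total = 158.41.
E[θ_{T2}|data] = α_{T2}/Σα = 113.47/158.41 = 0.7163.

0.7163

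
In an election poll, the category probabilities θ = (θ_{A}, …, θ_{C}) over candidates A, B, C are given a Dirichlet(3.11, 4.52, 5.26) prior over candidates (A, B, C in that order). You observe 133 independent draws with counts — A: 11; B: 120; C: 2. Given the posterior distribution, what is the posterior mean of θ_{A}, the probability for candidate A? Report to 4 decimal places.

The Dirichlet prior is conjugate to the Multinomial likelihood: each posterior αⱼ = prior αⱼ + observed count nⱼ.
Posterior concentration: (14.11, 124.52, 7.26), total = 145.89.
E[θ_{A}|data] = α_{A}/Σα = 14.11/145.89 = 0.0967.

0.0967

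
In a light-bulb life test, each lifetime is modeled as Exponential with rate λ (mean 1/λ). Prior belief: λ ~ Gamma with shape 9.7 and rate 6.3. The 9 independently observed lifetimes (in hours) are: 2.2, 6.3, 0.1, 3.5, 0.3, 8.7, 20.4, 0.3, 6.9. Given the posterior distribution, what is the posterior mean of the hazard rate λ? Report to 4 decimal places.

0.3400

With a Gamma(shape α, rate β) prior on the exponential rate λ, the posterior after n observations with total T = Σxᵢ is Gamma(α+n, β+T).
Sum of observations T = 48.7 hours; n = 9.
Posterior: Gamma(9.7+9, 6.3+48.7) = Gamma(18.7, 55.0).
Posterior mean of λ = α/β = 18.7/55.0 = 0.3400.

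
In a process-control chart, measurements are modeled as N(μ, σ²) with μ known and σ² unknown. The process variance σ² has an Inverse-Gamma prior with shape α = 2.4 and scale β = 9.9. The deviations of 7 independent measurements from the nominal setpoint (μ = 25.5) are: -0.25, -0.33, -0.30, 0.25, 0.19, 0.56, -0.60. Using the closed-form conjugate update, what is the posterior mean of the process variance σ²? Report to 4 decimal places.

2.1259

With known mean μ and an Inverse-Gamma(α, β) prior on σ², the Normal likelihood is conjugate: posterior is Inv-Gamma(α + n/2, β + Σ(xᵢ−μ)²/2).
Σ(xᵢ−μ)² = (-0.25)² + (-0.33)² + (-0.30)² + (0.25)² + (0.19)² + (0.56)² + (-0.60)² = 1.0336.
Posterior: Inv-Gamma(2.4 + 7/2, 9.9 + 1.0336/2) = Inv-Gamma(5.90, 10.41680).
E[σ²|data] = β/(α−1) = 10.41680/4.90 = 2.1259.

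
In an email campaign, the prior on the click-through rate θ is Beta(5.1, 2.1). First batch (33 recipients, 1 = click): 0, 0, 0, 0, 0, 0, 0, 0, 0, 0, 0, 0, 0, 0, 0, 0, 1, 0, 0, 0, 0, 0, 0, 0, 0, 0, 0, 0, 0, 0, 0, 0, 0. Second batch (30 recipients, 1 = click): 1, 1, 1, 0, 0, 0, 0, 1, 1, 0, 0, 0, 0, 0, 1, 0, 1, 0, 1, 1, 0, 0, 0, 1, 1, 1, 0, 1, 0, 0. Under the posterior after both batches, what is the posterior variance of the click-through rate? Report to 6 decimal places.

0.002782

The Beta prior is conjugate to a Binomial/Bernoulli likelihood; the update adds successes to α and failures to β.
After batch 1: Beta(5.1+1, 2.1+32) = Beta(6.1, 34.1).
After batch 2: Beta(6.1+13, 34.1+17) = Beta(19.1, 51.1).
Var = αβ/((α+β)²(α+β+1)) = 19.1·51.1/(70.2²·71.2) = 0.002782.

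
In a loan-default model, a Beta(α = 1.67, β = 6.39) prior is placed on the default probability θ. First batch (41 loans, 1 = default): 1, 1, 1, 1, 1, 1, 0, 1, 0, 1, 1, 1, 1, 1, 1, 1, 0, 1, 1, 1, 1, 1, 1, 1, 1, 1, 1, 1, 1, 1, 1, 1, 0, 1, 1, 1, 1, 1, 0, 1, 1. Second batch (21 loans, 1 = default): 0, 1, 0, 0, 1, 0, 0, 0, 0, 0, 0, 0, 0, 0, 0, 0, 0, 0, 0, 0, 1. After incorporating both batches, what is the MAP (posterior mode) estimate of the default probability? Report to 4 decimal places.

0.5829

The Beta prior is conjugate to a Binomial/Bernoulli likelihood; the update adds successes to α and failures to β.
After batch 1: Beta(1.67+36, 6.39+5) = Beta(37.67, 11.39).
After batch 2: Beta(37.67+3, 11.39+18) = Beta(40.67, 29.39).
Mode of Beta(a,b) for a,b>1 is (a−1)/(a+b−2) = 39.67/68.06 = 0.5829.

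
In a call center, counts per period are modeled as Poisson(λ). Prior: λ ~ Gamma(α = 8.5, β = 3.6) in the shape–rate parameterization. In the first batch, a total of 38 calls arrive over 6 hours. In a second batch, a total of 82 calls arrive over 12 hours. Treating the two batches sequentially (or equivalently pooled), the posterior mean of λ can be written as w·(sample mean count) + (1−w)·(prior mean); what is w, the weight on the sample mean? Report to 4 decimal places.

0.8333

With a Gamma(shape α, rate β) prior, the Poisson likelihood is conjugate: the posterior is Gamma(α + ΣXᵢ, β + n).
Total number of hours: n = 6 + 12 = 18.
Posterior mean = (α₀+S)/(β₀+n) = [n/(β₀+n)]·(S/n) + [β₀/(β₀+n)]·(α₀/β₀), so only n and β₀ enter the weight.
Weight on data w = n/(β₀+n) = 18/(3.6+18) = 18/21.6 = 0.8333.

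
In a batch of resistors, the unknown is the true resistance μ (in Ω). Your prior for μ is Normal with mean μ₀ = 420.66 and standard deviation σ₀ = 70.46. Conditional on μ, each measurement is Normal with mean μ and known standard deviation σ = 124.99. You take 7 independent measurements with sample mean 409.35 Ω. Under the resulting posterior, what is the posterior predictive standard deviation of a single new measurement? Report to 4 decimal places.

131.0044

For Normal data with known variance σ², a Normal(μ₀, σ₀²) prior on μ is conjugate. Posterior precision = 1/σ₀² + n/σ²; posterior mean is the precision-weighted average of μ₀ and x̄.
σ₀² = 70.46² = 4964.6116, σ² = 124.99² = 15622.5001; σ² + n·σ₀² = 15622.5001 + 7·4964.6116 = 50374.7813.
Posterior precision = 1/σ₀² + n/σ² = 1/4964.6116 + 7/15622.5001 = (σ² + n·σ₀²)/(σ₀²σ²) = 50374.7813/(4964.6116·15622.5001); posterior variance σₙ² = σ₀²σ²/(σ² + n·σ₀²) = 4964.6116·15622.5001/50374.7813 = 1539.652247.
Predictive variance for one new observation = σₙ² + σ² = 4964.6116·15622.5001/50374.7813 + 15622.5001 = σ²·(σ₀² + 50374.7813)/50374.7813 = 15622.5001·55339.3929/50374.7813 = 17162.152347; SD = √(15622.5001·55339.3929/50374.7813) = 131.0044.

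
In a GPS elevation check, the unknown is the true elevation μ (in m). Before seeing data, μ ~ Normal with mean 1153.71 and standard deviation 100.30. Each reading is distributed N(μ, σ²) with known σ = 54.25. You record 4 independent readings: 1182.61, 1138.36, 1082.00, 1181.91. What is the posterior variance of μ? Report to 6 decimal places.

For Normal data with known variance σ², a Normal(μ₀, σ₀²) prior on μ is conjugate. Posterior precision = 1/σ₀² + n/σ²; posterior mean is the precision-weighted average of μ₀ and x̄.
σ₀² = 100.30² = 10060.09, σ² = 54.25² = 2943.0625; σ² + n·σ₀² = 2943.0625 + 4·10060.09 = 43183.4225.
Posterior precision = 1/σ₀² + n/σ² = 1/10060.09 + 4/2943.0625 = (σ² + n·σ₀²)/(σ₀²σ²) = 43183.4225/(10060.09·2943.0625); posterior variance σₙ² = σ₀²σ²/(σ² + n·σ₀²) = 10060.09·2943.0625/43183.4225 = 685.621285.

685.621285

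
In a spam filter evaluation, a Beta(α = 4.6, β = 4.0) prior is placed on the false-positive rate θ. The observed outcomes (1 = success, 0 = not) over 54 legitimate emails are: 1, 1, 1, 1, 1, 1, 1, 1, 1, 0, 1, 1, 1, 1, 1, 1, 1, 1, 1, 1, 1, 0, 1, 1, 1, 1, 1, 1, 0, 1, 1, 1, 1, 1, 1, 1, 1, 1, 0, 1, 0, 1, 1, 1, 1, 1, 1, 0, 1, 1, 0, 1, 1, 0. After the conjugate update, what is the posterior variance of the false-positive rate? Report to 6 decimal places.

0.002436

The Beta prior is conjugate to a Binomial/Bernoulli likelihood; the update adds successes to α and failures to β.
Posterior: Beta(α+k, β+n−k) = Beta(4.6+46, 4.0+8) = Beta(50.6, 12.0).
Var = αβ/((α+β)²(α+β+1)) = 50.6·12.0/(62.6²·63.6) = 0.002436.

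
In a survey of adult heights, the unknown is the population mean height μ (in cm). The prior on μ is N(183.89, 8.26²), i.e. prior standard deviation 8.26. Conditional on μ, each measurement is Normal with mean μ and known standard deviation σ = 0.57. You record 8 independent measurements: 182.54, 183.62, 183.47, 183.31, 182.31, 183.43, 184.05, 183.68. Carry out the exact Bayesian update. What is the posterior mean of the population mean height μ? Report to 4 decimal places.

For Normal data with known variance σ², a Normal(μ₀, σ₀²) prior on μ is conjugate. Posterior precision = 1/σ₀² + n/σ²; posterior mean is the precision-weighted average of μ₀ and x̄.
Σxᵢ = 182.54 + 183.62 + 183.47 + 183.31 + 182.31 + 183.43 + 184.05 + 183.68 = 1466.41, so n·x̄ = 1466.41.
σ₀² = 8.26² = 68.2276, σ² = 0.57² = 0.3249; σ² + n·σ₀² = 0.3249 + 8·68.2276 = 546.1457.
Posterior mean = (μ₀/σ₀² + n·x̄/σ²)/(1/σ₀² + n/σ²) = (σ²·μ₀ + σ₀²·n·x̄)/(σ² + n·σ₀²) = (0.3249·183.89 + 68.2276·1466.41)/546.1457 = 100109.380777/546.1457 = 183.3016.

183.3016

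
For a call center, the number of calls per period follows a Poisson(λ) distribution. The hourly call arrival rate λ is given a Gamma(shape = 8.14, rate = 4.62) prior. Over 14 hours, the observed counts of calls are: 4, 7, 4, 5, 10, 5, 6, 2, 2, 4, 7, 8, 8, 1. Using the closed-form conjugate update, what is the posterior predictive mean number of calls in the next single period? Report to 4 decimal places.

4.3577

With a Gamma(shape α, rate β) prior, the Poisson likelihood is conjugate: the posterior is Gamma(α + ΣXᵢ, β + n).
Sum of counts S = 73 over n = 14 hours.
Posterior: Gamma(α+S, β+n) = Gamma(8.14+73, 4.62+14) = Gamma(81.14, 18.62).
The predictive distribution for one future period is NegBinom with mean α/β = 4.3577.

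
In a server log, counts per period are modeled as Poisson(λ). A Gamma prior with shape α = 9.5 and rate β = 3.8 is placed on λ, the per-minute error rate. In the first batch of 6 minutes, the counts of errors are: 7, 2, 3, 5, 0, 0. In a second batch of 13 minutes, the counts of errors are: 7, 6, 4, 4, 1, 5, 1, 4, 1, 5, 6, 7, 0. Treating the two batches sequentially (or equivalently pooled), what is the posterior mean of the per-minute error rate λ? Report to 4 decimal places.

With a Gamma(shape α, rate β) prior, the Poisson likelihood is conjugate: the posterior is Gamma(α + ΣXᵢ, β + n).
Batch 1: sum of counts S = 17 over n = 6 minutes.
After batch 1: Gamma(α+S, β+n) = Gamma(9.5+17, 3.8+6) = Gamma(26.5, 9.8).
Batch 2: sum of counts S = 51 over n = 13 minutes.
After batch 2: Gamma(α+S, β+n) = Gamma(26.5+51, 9.8+13) = Gamma(77.5, 22.8).
Posterior mean = α/β = 77.5/22.8 = 3.3991.

3.3991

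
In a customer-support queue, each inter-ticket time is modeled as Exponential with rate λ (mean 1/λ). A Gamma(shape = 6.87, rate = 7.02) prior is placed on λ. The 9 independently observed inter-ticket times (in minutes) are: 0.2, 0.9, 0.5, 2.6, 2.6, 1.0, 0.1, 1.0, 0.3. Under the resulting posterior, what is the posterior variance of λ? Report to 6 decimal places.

With a Gamma(shape α, rate β) prior on the exponential rate λ, the posterior after n observations with total T = Σxᵢ is Gamma(α+n, β+T).
Sum of observations T = 9.2 minutes; n = 9.
Posterior: Gamma(6.87+9, 7.02+9.2) = Gamma(15.87, 16.22).
Var = α/β² = 0.060322.

0.060322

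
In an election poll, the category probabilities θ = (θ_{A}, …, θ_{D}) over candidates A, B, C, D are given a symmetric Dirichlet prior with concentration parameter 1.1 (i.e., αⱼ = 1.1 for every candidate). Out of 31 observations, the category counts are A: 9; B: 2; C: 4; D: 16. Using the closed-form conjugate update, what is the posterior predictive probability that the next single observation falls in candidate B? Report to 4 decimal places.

The Dirichlet prior is conjugate to the Multinomial likelihood: each posterior αⱼ = prior αⱼ + observed count nⱼ.
Posterior concentration: (10.1, 3.1, 5.1, 17.1), total = 35.4.
P(next = B | data) = α_{B}/Σα = 0.0876.

0.0876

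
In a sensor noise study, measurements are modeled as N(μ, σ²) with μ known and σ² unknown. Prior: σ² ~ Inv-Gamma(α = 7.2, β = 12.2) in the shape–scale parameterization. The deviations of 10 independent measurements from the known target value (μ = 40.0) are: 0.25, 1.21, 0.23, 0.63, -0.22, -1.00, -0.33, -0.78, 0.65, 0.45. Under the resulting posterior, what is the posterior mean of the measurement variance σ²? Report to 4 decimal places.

1.2842

With known mean μ and an Inverse-Gamma(α, β) prior on σ², the Normal likelihood is conjugate: posterior is Inv-Gamma(α + n/2, β + Σ(xᵢ−μ)²/2).
Σ(xᵢ−μ)² = (0.25)² + (1.21)² + (0.23)² + (0.63)² + (-0.22)² + (-1.00)² + (-0.33)² + (-0.78)² + (0.65)² + (0.45)² = 4.3671.
Posterior: Inv-Gamma(7.2 + 10/2, 12.2 + 4.3671/2) = Inv-Gamma(12.20, 14.38355).
E[σ²|data] = β/(α−1) = 14.38355/11.20 = 1.2842.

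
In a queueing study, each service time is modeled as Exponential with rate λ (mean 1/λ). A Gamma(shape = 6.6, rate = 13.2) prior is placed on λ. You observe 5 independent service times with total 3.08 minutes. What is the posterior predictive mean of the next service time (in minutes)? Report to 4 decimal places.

1.5358

With a Gamma(shape α, rate β) prior on the exponential rate λ, the posterior after n observations with total T = Σxᵢ is Gamma(α+n, β+T).
Posterior: Gamma(6.6+5, 13.2+3.08) = Gamma(11.6, 16.28).
The predictive distribution for the next observation is Lomax; its mean is β/(α−1) = 16.28/10.6 = 1.5358.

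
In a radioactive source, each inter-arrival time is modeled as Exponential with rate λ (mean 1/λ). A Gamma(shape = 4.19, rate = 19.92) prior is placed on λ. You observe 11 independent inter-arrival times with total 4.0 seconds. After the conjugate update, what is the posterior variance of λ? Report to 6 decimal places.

With a Gamma(shape α, rate β) prior on the exponential rate λ, the posterior after n observations with total T = Σxᵢ is Gamma(α+n, β+T).
Posterior: Gamma(4.19+11, 19.92+4.0) = Gamma(15.19, 23.92).
Var = α/β² = 0.026548.

0.026548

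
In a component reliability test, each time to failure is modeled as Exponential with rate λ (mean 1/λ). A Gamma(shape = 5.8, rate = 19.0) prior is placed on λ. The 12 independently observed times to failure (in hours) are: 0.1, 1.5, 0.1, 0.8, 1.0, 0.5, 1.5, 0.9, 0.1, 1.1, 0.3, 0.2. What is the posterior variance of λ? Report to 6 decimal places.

With a Gamma(shape α, rate β) prior on the exponential rate λ, the posterior after n observations with total T = Σxᵢ is Gamma(α+n, β+T).
Sum of observations T = 8.1 hours; n = 12.
Posterior: Gamma(5.8+12, 19.0+8.1) = Gamma(17.8, 27.1).
Var = α/β² = 0.024237.

0.024237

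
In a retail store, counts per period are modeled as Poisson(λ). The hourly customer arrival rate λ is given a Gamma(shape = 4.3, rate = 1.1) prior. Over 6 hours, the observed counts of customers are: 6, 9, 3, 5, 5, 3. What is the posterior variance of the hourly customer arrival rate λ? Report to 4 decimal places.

With a Gamma(shape α, rate β) prior, the Poisson likelihood is conjugate: the posterior is Gamma(α + ΣXᵢ, β + n).
Sum of counts S = 31 over n = 6 hours.
Posterior: Gamma(α+S, β+n) = Gamma(4.3+31, 1.1+6) = Gamma(35.3, 7.1).
Var = α/β² = 35.3/7.1² = 0.7003.

0.7003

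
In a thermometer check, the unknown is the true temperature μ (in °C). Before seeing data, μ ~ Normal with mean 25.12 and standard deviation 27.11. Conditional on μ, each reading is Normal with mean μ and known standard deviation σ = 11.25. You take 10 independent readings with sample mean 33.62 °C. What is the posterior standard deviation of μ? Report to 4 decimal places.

3.5273

For Normal data with known variance σ², a Normal(μ₀, σ₀²) prior on μ is conjugate. Posterior precision = 1/σ₀² + n/σ²; posterior mean is the precision-weighted average of μ₀ and x̄.
σ₀² = 27.11² = 734.9521, σ² = 11.25² = 126.5625; σ² + n·σ₀² = 126.5625 + 10·734.9521 = 7476.0835.
Posterior precision = 1/σ₀² + n/σ² = 1/734.9521 + 10/126.5625 = (σ² + n·σ₀²)/(σ₀²σ²) = 7476.0835/(734.9521·126.5625); posterior variance σₙ² = σ₀²σ²/(σ² + n·σ₀²) = 734.9521·126.5625/7476.0835 = 12.441993.
Posterior SD = √σₙ² = √(734.9521·126.5625/7476.0835) = 3.5273.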